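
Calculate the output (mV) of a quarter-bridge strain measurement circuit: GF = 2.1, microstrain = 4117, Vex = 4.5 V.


Quarter bridge output: Vout = (GF * epsilon * Vex) / 4.
Vout = (2.1 * 4117e-6 * 4.5) / 4
Vout = 0.03890565 / 4 V
Vout = 0.00972641 V = 9.7264 mV

9.7264 mV


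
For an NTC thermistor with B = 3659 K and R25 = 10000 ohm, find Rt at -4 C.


NTC thermistor equation: Rt = R25 * exp(B * (1/T - 1/T25)).
T in Kelvin: 269.15 K, T25 = 298.15 K
1/T - 1/T25 = 1/269.15 - 1/298.15 = 0.00036138
B * (1/T - 1/T25) = 3659 * 0.00036138 = 1.3223
Rt = 10000 * exp(1.3223) = 37520.5 ohm

37520.5 ohm


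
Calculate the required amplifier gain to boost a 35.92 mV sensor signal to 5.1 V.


Gain = Vout / Vin (converting to same units).
G = 5.1 V / 35.92 mV
G = 5100.0 mV / 35.92 mV
G = 141.98

141.98


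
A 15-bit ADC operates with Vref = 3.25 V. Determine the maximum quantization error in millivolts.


The maximum quantization error is +/- LSB/2.
LSB = Vref / 2^n = 3.25 / 32768 = 9.918e-05 V
Max error = LSB / 2 = 9.918e-05 / 2 = 4.959e-05 V
Max error = 0.0496 mV

0.0496 mV


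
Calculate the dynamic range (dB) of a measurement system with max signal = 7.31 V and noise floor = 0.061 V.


Dynamic range = 20 * log10(Vmax / Vnoise).
DR = 20 * log10(7.31 / 0.061)
DR = 20 * log10(119.84)
DR = 41.57 dB

41.57 dB


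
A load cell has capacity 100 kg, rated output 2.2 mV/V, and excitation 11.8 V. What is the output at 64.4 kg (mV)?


Vout = rated_output * Vex * (load / capacity).
Vout = 2.2 * 11.8 * (64.4 / 100)
Vout = 2.2 * 11.8 * 0.644
Vout = 16.718 mV

16.718 mV


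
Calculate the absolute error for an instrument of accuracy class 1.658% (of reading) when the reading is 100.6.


Absolute error = (accuracy% / 100) * reading.
Error = (1.658 / 100) * 100.6
Error = 0.01658 * 100.6
Error = 1.6679

1.6679


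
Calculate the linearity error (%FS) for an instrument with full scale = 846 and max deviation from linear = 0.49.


Linearity error = (max deviation / full scale) * 100%.
Linearity = (0.49 / 846) * 100
Linearity = 0.058 %FS

0.058 %FS


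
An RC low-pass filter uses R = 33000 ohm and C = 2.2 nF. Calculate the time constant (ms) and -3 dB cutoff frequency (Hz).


Time constant: tau = R * C.
tau = 33000 * 2.20e-09 = 7.26e-05 s
tau = 0.0726 ms
Cutoff frequency: fc = 1 / (2*pi*R*C).
fc = 1 / (2*pi*7.26e-05) = 2192.22 Hz

tau = 0.0726 ms, fc = 2192.22 Hz


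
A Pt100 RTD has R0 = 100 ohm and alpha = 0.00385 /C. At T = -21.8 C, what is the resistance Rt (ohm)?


The RTD equation: Rt = R0 * (1 + alpha * T).
Rt = 100 * (1 + 0.00385 * -21.8)
Rt = 100 * (1 + -0.08393)
Rt = 100 * 0.91607
Rt = 91.607 ohm

91.607 ohm


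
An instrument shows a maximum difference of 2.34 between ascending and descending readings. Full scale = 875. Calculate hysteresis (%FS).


Hysteresis = (max difference / full scale) * 100%.
H = (2.34 / 875) * 100
H = 0.267 %FS

0.267 %FS


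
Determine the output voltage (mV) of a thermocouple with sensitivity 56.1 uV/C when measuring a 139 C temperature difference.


The thermocouple output V = sensitivity * dT.
V = 56.1 uV/C * 139 C
V = 7797.9 uV
V = 7.798 mV

7.798 mV


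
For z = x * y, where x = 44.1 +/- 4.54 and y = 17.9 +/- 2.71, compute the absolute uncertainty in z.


For a product z = x*y, the relative uncertainty is:
uz/z = sqrt((ux/x)^2 + (uy/y)^2)
Relative uncertainties: ux/x = 4.54/44.1 = 0.102948
uy/y = 2.71/17.9 = 0.151397
z = 44.1 * 17.9 = 789.4
uz = 789.4 * sqrt(0.102948^2 + 0.151397^2) = 144.523

144.523


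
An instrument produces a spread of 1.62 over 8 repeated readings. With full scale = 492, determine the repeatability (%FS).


Repeatability = (spread / full scale) * 100%.
R = (1.62 / 492) * 100
R = 0.329 %FS

0.329 %FS


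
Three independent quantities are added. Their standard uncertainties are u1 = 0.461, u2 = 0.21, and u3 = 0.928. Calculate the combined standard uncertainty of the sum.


For a sum of independent quantities, uc = sqrt(u1^2 + u2^2 + u3^2).
uc = sqrt(0.461^2 + 0.21^2 + 0.928^2)
uc = sqrt(0.212521 + 0.0441 + 0.861184)
uc = 1.0573

1.0573


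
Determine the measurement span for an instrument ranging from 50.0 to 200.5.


Span = upper range - lower range.
Span = 200.5 - (50.0)
Span = 150.5

150.5


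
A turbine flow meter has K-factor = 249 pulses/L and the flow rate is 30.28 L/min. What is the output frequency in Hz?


Frequency = K * Q / 60 (converting L/min to L/s).
f = 249 * 30.28 / 60
f = 7539.72 / 60
f = 125.66 Hz

125.66 Hz


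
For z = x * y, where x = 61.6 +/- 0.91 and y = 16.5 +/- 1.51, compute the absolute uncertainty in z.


For a product z = x*y, the relative uncertainty is:
uz/z = sqrt((ux/x)^2 + (uy/y)^2)
Relative uncertainties: ux/x = 0.91/61.6 = 0.014773
uy/y = 1.51/16.5 = 0.091515
z = 61.6 * 16.5 = 1016.4
uz = 1016.4 * sqrt(0.014773^2 + 0.091515^2) = 94.22

94.22


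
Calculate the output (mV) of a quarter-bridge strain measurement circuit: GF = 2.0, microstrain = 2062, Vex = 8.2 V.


Quarter bridge output: Vout = (GF * epsilon * Vex) / 4.
Vout = (2.0 * 2062e-6 * 8.2) / 4
Vout = 0.0338168 / 4 V
Vout = 0.0084542 V = 8.4542 mV

8.4542 mV


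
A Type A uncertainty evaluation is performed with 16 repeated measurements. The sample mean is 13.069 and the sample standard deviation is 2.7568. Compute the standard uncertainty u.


The standard uncertainty for Type A evaluation is u = s / sqrt(n).
u = 2.7568 / sqrt(16)
u = 2.7568 / 4.0
u = 0.6892

0.6892


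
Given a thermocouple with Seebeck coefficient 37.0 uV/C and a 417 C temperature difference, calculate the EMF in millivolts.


The thermocouple output V = sensitivity * dT.
V = 37.0 uV/C * 417 C
V = 15429.0 uV
V = 15.429 mV

15.429 mV


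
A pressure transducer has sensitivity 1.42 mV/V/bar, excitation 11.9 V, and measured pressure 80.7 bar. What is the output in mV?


Output = sensitivity * Vex * P.
Vout = 1.42 * 11.9 * 80.7
Vout = 16.898 * 80.7
Vout = 1363.67 mV

1363.67 mV


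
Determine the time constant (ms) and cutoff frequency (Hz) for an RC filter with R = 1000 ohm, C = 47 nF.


Time constant: tau = R * C.
tau = 1000 * 4.70e-08 = 4.7e-05 s
tau = 0.047 ms
Cutoff frequency: fc = 1 / (2*pi*R*C).
fc = 1 / (2*pi*4.7e-05) = 3386.28 Hz

tau = 0.047 ms, fc = 3386.28 Hz


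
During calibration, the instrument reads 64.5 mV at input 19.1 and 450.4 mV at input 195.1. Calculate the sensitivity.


Sensitivity = (y2 - y1) / (x2 - x1).
S = (450.4 - 64.5) / (195.1 - 19.1)
S = 385.9 / 176.0
S = 2.1926 mV/unit

2.1926 mV/unit


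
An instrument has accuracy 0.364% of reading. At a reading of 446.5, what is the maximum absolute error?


Absolute error = (accuracy% / 100) * reading.
Error = (0.364 / 100) * 446.5
Error = 0.00364 * 446.5
Error = 1.6253

1.6253


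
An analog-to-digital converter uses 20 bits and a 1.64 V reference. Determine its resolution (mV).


The resolution (LSB) of an ADC is Vref / 2^n.
LSB = 1.64 / 2^20
LSB = 1.64 / 1048576
LSB = 1.56e-06 V = 0.00156403 mV

0.00156403 mV


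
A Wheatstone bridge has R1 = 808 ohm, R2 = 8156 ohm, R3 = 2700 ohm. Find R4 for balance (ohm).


At balance: R1*R4 = R2*R3, so R4 = R2*R3/R1.
R4 = 8156 * 2700 / 808
R4 = 22021200 / 808
R4 = 27253.96 ohm

27253.96 ohm


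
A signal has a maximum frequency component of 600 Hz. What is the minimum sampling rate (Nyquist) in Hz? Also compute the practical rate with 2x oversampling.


By Nyquist theorem, fs_min = 2 * fmax.
fs_min = 2 * 600 = 1200 Hz
Practical rate = 2 * fs_min = 2 * 1200 = 2400 Hz

fs_min = 1200 Hz, fs_practical = 2400 Hz


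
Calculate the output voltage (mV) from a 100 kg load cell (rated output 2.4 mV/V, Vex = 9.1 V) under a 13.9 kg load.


Vout = rated_output * Vex * (load / capacity).
Vout = 2.4 * 9.1 * (13.9 / 100)
Vout = 2.4 * 9.1 * 0.139
Vout = 3.036 mV

3.036 mV


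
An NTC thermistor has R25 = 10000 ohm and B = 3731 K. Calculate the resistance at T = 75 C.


NTC thermistor equation: Rt = R25 * exp(B * (1/T - 1/T25)).
T in Kelvin: 348.15 K, T25 = 298.15 K
1/T - 1/T25 = 1/348.15 - 1/298.15 = -0.00048169
B * (1/T - 1/T25) = 3731 * -0.00048169 = -1.7972
Rt = 10000 * exp(-1.7972) = 1657.6 ohm

1657.6 ohm


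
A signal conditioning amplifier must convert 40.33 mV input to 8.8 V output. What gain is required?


Gain = Vout / Vin (converting to same units).
G = 8.8 V / 40.33 mV
G = 8800.0 mV / 40.33 mV
G = 218.2

218.2


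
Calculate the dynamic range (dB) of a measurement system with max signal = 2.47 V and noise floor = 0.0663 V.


Dynamic range = 20 * log10(Vmax / Vnoise).
DR = 20 * log10(2.47 / 0.0663)
DR = 20 * log10(37.25)
DR = 31.42 dB

31.42 dB


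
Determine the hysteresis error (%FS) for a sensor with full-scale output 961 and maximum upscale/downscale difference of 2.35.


Hysteresis = (max difference / full scale) * 100%.
H = (2.35 / 961) * 100
H = 0.245 %FS

0.245 %FS


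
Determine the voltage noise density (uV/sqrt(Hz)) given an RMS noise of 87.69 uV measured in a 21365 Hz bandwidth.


Noise spectral density = Vrms / sqrt(BW).
NSD = 87.69 / sqrt(21365)
NSD = 87.69 / 146.1677
NSD = 0.5999 uV/sqrt(Hz)

0.5999 uV/sqrt(Hz)


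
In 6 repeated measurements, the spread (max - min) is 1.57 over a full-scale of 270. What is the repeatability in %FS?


Repeatability = (spread / full scale) * 100%.
R = (1.57 / 270) * 100
R = 0.581 %FS

0.581 %FS


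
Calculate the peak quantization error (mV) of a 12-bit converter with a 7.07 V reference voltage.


The maximum quantization error is +/- LSB/2.
LSB = Vref / 2^n = 7.07 / 4096 = 0.00172607 V
Max error = LSB / 2 = 0.00172607 / 2 = 0.00086304 V
Max error = 0.863 mV

0.863 mV


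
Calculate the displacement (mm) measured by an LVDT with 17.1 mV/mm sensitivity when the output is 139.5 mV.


Displacement = Vout / sensitivity.
d = 139.5 / 17.1
d = 8.158 mm

8.158 mm


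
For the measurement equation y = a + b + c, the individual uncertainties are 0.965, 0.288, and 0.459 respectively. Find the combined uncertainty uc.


For a sum of independent quantities, uc = sqrt(u1^2 + u2^2 + u3^2).
uc = sqrt(0.965^2 + 0.288^2 + 0.459^2)
uc = sqrt(0.931225 + 0.082944 + 0.210681)
uc = 1.1067

1.1067


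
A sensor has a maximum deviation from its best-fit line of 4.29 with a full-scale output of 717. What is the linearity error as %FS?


Linearity error = (max deviation / full scale) * 100%.
Linearity = (4.29 / 717) * 100
Linearity = 0.598 %FS

0.598 %FS


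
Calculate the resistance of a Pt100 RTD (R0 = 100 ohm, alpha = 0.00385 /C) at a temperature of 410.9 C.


The RTD equation: Rt = R0 * (1 + alpha * T).
Rt = 100 * (1 + 0.00385 * 410.9)
Rt = 100 * (1 + 1.581965)
Rt = 100 * 2.581965
Rt = 258.197 ohm

258.197 ohm


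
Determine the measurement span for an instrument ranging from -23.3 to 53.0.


Span = upper range - lower range.
Span = 53.0 - (-23.3)
Span = 76.3

76.3


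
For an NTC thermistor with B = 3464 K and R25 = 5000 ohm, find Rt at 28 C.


NTC thermistor equation: Rt = R25 * exp(B * (1/T - 1/T25)).
T in Kelvin: 301.15 K, T25 = 298.15 K
1/T - 1/T25 = 1/301.15 - 1/298.15 = -3.341e-05
B * (1/T - 1/T25) = 3464 * -3.341e-05 = -0.1157
Rt = 5000 * exp(-0.1157) = 4453.5 ohm

4453.5 ohm


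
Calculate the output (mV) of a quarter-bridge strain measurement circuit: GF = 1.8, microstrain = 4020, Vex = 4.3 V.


Quarter bridge output: Vout = (GF * epsilon * Vex) / 4.
Vout = (1.8 * 4020e-6 * 4.3) / 4
Vout = 0.0311148 / 4 V
Vout = 0.0077787 V = 7.7787 mV

7.7787 mV


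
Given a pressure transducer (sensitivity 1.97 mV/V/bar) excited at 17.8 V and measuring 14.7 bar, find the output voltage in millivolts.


Output = sensitivity * Vex * P.
Vout = 1.97 * 17.8 * 14.7
Vout = 35.066 * 14.7
Vout = 515.47 mV

515.47 mV


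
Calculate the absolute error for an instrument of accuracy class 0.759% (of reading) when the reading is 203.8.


Absolute error = (accuracy% / 100) * reading.
Error = (0.759 / 100) * 203.8
Error = 0.00759 * 203.8
Error = 1.5468

1.5468


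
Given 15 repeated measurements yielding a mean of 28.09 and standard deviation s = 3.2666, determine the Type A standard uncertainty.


The standard uncertainty for Type A evaluation is u = s / sqrt(n).
u = 3.2666 / sqrt(15)
u = 3.2666 / 3.873
u = 0.8434

0.8434


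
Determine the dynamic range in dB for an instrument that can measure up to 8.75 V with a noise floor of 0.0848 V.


Dynamic range = 20 * log10(Vmax / Vnoise).
DR = 20 * log10(8.75 / 0.0848)
DR = 20 * log10(103.18)
DR = 40.27 dB

40.27 dB


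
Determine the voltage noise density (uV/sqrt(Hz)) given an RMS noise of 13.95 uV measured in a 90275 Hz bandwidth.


Noise spectral density = Vrms / sqrt(BW).
NSD = 13.95 / sqrt(90275)
NSD = 13.95 / 300.458
NSD = 0.0464 uV/sqrt(Hz)

0.0464 uV/sqrt(Hz)


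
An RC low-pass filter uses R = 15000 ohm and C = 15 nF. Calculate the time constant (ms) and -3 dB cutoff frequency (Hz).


Time constant: tau = R * C.
tau = 15000 * 1.50e-08 = 0.000225 s
tau = 0.225 ms
Cutoff frequency: fc = 1 / (2*pi*R*C).
fc = 1 / (2*pi*0.000225) = 707.36 Hz

tau = 0.225 ms, fc = 707.36 Hz


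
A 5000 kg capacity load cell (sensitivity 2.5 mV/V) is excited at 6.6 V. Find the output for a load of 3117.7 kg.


Vout = rated_output * Vex * (load / capacity).
Vout = 2.5 * 6.6 * (3117.7 / 5000)
Vout = 2.5 * 6.6 * 0.62354
Vout = 10.288 mV

10.288 mV


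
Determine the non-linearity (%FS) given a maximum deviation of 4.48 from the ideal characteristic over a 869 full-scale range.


Linearity error = (max deviation / full scale) * 100%.
Linearity = (4.48 / 869) * 100
Linearity = 0.516 %FS

0.516 %FS


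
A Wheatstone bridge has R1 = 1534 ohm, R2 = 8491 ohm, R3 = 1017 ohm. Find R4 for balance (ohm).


At balance: R1*R4 = R2*R3, so R4 = R2*R3/R1.
R4 = 8491 * 1017 / 1534
R4 = 8635347 / 1534
R4 = 5629.3 ohm

5629.3 ohm


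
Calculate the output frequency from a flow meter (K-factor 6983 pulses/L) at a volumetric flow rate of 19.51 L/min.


Frequency = K * Q / 60 (converting L/min to L/s).
f = 6983 * 19.51 / 60
f = 136238.33 / 60
f = 2270.64 Hz

2270.64 Hz


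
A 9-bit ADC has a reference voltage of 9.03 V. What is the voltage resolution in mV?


The resolution (LSB) of an ADC is Vref / 2^n.
LSB = 9.03 / 2^9
LSB = 9.03 / 512
LSB = 0.01763672 V = 17.63671875 mV

17.63671875 mV


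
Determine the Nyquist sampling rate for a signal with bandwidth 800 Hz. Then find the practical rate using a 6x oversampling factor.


By Nyquist theorem, fs_min = 2 * fmax.
fs_min = 2 * 800 = 1600 Hz
Practical rate = 6 * fs_min = 6 * 1600 = 9600 Hz

fs_min = 1600 Hz, fs_practical = 9600 Hz


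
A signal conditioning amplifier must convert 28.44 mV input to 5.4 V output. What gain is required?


Gain = Vout / Vin (converting to same units).
G = 5.4 V / 28.44 mV
G = 5400.0 mV / 28.44 mV
G = 189.87

189.87


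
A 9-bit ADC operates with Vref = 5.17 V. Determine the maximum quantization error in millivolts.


The maximum quantization error is +/- LSB/2.
LSB = Vref / 2^n = 5.17 / 512 = 0.01009766 V
Max error = LSB / 2 = 0.01009766 / 2 = 0.00504883 V
Max error = 5.0488 mV

5.0488 mV


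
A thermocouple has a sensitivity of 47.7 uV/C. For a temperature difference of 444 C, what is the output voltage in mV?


The thermocouple output V = sensitivity * dT.
V = 47.7 uV/C * 444 C
V = 21178.8 uV
V = 21.179 mV

21.179 mV


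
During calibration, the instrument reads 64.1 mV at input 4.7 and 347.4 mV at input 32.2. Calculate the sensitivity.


Sensitivity = (y2 - y1) / (x2 - x1).
S = (347.4 - 64.1) / (32.2 - 4.7)
S = 283.3 / 27.5
S = 10.3018 mV/unit

10.3018 mV/unit


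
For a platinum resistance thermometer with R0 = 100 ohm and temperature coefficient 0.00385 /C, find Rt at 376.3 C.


The RTD equation: Rt = R0 * (1 + alpha * T).
Rt = 100 * (1 + 0.00385 * 376.3)
Rt = 100 * (1 + 1.448755)
Rt = 100 * 2.448755
Rt = 244.876 ohm

244.876 ohm


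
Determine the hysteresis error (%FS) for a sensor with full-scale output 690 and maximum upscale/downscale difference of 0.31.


Hysteresis = (max difference / full scale) * 100%.
H = (0.31 / 690) * 100
H = 0.045 %FS

0.045 %FS


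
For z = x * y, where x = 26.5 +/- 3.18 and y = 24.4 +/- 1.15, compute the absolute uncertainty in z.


For a product z = x*y, the relative uncertainty is:
uz/z = sqrt((ux/x)^2 + (uy/y)^2)
Relative uncertainties: ux/x = 3.18/26.5 = 0.12
uy/y = 1.15/24.4 = 0.047131
z = 26.5 * 24.4 = 646.6
uz = 646.6 * sqrt(0.12^2 + 0.047131^2) = 83.362

83.362


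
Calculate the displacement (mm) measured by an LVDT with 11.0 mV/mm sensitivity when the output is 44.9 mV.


Displacement = Vout / sensitivity.
d = 44.9 / 11.0
d = 4.082 mm

4.082 mm


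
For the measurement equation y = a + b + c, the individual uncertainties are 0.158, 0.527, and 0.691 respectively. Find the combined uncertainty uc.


For a sum of independent quantities, uc = sqrt(u1^2 + u2^2 + u3^2).
uc = sqrt(0.158^2 + 0.527^2 + 0.691^2)
uc = sqrt(0.024964 + 0.277729 + 0.477481)
uc = 0.8833

0.8833


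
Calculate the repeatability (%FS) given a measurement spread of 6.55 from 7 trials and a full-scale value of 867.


Repeatability = (spread / full scale) * 100%.
R = (6.55 / 867) * 100
R = 0.755 %FS

0.755 %FS


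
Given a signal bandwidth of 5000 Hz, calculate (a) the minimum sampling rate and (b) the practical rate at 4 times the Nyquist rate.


By Nyquist theorem, fs_min = 2 * fmax.
fs_min = 2 * 5000 = 10000 Hz
Practical rate = 4 * fs_min = 4 * 10000 = 40000 Hz

fs_min = 10000 Hz, fs_practical = 40000 Hz


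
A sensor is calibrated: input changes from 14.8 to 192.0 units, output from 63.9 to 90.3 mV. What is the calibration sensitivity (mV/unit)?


Sensitivity = (y2 - y1) / (x2 - x1).
S = (90.3 - 63.9) / (192.0 - 14.8)
S = 26.4 / 177.2
S = 0.149 mV/unit

0.149 mV/unit


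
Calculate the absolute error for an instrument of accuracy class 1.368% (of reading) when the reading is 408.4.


Absolute error = (accuracy% / 100) * reading.
Error = (1.368 / 100) * 408.4
Error = 0.01368 * 408.4
Error = 5.5869

5.5869


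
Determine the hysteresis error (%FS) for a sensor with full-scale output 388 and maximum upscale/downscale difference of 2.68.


Hysteresis = (max difference / full scale) * 100%.
H = (2.68 / 388) * 100
H = 0.691 %FS

0.691 %FS


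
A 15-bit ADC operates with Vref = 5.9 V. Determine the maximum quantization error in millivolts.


The maximum quantization error is +/- LSB/2.
LSB = Vref / 2^n = 5.9 / 32768 = 0.00018005 V
Max error = LSB / 2 = 0.00018005 / 2 = 9.003e-05 V
Max error = 0.09 mV

0.09 mV


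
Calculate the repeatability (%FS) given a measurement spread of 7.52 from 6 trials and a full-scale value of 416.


Repeatability = (spread / full scale) * 100%.
R = (7.52 / 416) * 100
R = 1.808 %FS

1.808 %FS


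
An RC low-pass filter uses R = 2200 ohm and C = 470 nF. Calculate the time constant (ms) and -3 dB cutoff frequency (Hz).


Time constant: tau = R * C.
tau = 2200 * 4.70e-07 = 0.001034 s
tau = 1.034 ms
Cutoff frequency: fc = 1 / (2*pi*R*C).
fc = 1 / (2*pi*0.001034) = 153.92 Hz

tau = 1.034 ms, fc = 153.92 Hz


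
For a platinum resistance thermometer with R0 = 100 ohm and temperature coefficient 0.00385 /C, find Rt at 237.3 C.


The RTD equation: Rt = R0 * (1 + alpha * T).
Rt = 100 * (1 + 0.00385 * 237.3)
Rt = 100 * (1 + 0.913605)
Rt = 100 * 1.913605
Rt = 191.361 ohm

191.361 ohm


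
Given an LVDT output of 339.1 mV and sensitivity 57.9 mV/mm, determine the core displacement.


Displacement = Vout / sensitivity.
d = 339.1 / 57.9
d = 5.857 mm

5.857 mm


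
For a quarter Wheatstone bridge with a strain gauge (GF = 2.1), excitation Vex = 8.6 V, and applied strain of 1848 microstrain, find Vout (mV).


Quarter bridge output: Vout = (GF * epsilon * Vex) / 4.
Vout = (2.1 * 1848e-6 * 8.6) / 4
Vout = 0.03337488 / 4 V
Vout = 0.00834372 V = 8.3437 mV

8.3437 mV


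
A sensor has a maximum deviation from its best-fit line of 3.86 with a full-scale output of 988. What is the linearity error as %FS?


Linearity error = (max deviation / full scale) * 100%.
Linearity = (3.86 / 988) * 100
Linearity = 0.391 %FS

0.391 %FS


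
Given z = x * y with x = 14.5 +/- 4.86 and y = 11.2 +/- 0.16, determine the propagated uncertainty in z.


For a product z = x*y, the relative uncertainty is:
uz/z = sqrt((ux/x)^2 + (uy/y)^2)
Relative uncertainties: ux/x = 4.86/14.5 = 0.335172
uy/y = 0.16/11.2 = 0.014286
z = 14.5 * 11.2 = 162.4
uz = 162.4 * sqrt(0.335172^2 + 0.014286^2) = 54.481

54.481


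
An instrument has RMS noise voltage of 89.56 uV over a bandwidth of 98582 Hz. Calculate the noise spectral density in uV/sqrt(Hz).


Noise spectral density = Vrms / sqrt(BW).
NSD = 89.56 / sqrt(98582)
NSD = 89.56 / 313.9777
NSD = 0.2852 uV/sqrt(Hz)

0.2852 uV/sqrt(Hz)


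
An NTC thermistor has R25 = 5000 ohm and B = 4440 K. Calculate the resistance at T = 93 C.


NTC thermistor equation: Rt = R25 * exp(B * (1/T - 1/T25)).
T in Kelvin: 366.15 K, T25 = 298.15 K
1/T - 1/T25 = 1/366.15 - 1/298.15 = -0.0006229
B * (1/T - 1/T25) = 4440 * -0.0006229 = -2.7657
Rt = 5000 * exp(-2.7657) = 314.7 ohm

314.7 ohm


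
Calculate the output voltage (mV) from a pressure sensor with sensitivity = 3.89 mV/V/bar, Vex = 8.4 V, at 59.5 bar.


Output = sensitivity * Vex * P.
Vout = 3.89 * 8.4 * 59.5
Vout = 32.676 * 59.5
Vout = 1944.22 mV

1944.22 mV


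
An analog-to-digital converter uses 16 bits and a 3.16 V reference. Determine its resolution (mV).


The resolution (LSB) of an ADC is Vref / 2^n.
LSB = 3.16 / 2^16
LSB = 3.16 / 65536
LSB = 4.822e-05 V = 0.04821777 mV

0.04821777 mV


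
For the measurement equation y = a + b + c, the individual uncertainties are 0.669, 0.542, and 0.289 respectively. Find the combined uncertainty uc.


For a sum of independent quantities, uc = sqrt(u1^2 + u2^2 + u3^2).
uc = sqrt(0.669^2 + 0.542^2 + 0.289^2)
uc = sqrt(0.447561 + 0.293764 + 0.083521)
uc = 0.9082

0.9082


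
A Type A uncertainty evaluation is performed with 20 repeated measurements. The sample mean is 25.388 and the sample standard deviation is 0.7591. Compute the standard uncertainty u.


The standard uncertainty for Type A evaluation is u = s / sqrt(n).
u = 0.7591 / sqrt(20)
u = 0.7591 / 4.4721
u = 0.1697

0.1697


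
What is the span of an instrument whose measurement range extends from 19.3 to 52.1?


Span = upper range - lower range.
Span = 52.1 - (19.3)
Span = 32.8

32.8


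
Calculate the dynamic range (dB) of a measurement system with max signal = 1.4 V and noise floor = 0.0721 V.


Dynamic range = 20 * log10(Vmax / Vnoise).
DR = 20 * log10(1.4 / 0.0721)
DR = 20 * log10(19.42)
DR = 25.76 dB

25.76 dB


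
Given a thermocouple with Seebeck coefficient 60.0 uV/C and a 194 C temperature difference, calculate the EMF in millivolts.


The thermocouple output V = sensitivity * dT.
V = 60.0 uV/C * 194 C
V = 11640.0 uV
V = 11.64 mV

11.64 mV


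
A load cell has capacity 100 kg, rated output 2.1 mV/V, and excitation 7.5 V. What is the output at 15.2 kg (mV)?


Vout = rated_output * Vex * (load / capacity).
Vout = 2.1 * 7.5 * (15.2 / 100)
Vout = 2.1 * 7.5 * 0.152
Vout = 2.394 mV

2.394 mV


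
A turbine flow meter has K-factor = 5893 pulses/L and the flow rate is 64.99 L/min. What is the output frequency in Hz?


Frequency = K * Q / 60 (converting L/min to L/s).
f = 5893 * 64.99 / 60
f = 382986.07 / 60
f = 6383.1 Hz

6383.1 Hz


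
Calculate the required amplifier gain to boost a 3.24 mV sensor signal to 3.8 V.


Gain = Vout / Vin (converting to same units).
G = 3.8 V / 3.24 mV
G = 3800.0 mV / 3.24 mV
G = 1172.84

1172.84


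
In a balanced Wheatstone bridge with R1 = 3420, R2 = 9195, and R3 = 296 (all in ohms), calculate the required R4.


At balance: R1*R4 = R2*R3, so R4 = R2*R3/R1.
R4 = 9195 * 296 / 3420
R4 = 2721720 / 3420
R4 = 795.82 ohm

795.82 ohm


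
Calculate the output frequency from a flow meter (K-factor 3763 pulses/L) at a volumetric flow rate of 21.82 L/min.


Frequency = K * Q / 60 (converting L/min to L/s).
f = 3763 * 21.82 / 60
f = 82108.66 / 60
f = 1368.48 Hz

1368.48 Hz


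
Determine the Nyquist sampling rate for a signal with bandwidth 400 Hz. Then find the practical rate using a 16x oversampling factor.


By Nyquist theorem, fs_min = 2 * fmax.
fs_min = 2 * 400 = 800 Hz
Practical rate = 16 * fs_min = 16 * 800 = 12800 Hz

fs_min = 800 Hz, fs_practical = 12800 Hz


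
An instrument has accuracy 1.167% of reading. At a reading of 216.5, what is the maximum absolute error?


Absolute error = (accuracy% / 100) * reading.
Error = (1.167 / 100) * 216.5
Error = 0.01167 * 216.5
Error = 2.5266

2.5266


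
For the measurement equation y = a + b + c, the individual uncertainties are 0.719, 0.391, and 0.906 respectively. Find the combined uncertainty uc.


For a sum of independent quantities, uc = sqrt(u1^2 + u2^2 + u3^2).
uc = sqrt(0.719^2 + 0.391^2 + 0.906^2)
uc = sqrt(0.516961 + 0.152881 + 0.820836)
uc = 1.2209

1.2209


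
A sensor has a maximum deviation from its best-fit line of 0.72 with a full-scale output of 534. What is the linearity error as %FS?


Linearity error = (max deviation / full scale) * 100%.
Linearity = (0.72 / 534) * 100
Linearity = 0.135 %FS

0.135 %FS


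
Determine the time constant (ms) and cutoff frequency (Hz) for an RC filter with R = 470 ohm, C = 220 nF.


Time constant: tau = R * C.
tau = 470 * 2.20e-07 = 0.0001034 s
tau = 0.1034 ms
Cutoff frequency: fc = 1 / (2*pi*R*C).
fc = 1 / (2*pi*0.0001034) = 1539.22 Hz

tau = 0.1034 ms, fc = 1539.22 Hz


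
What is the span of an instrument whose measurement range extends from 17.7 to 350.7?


Span = upper range - lower range.
Span = 350.7 - (17.7)
Span = 333.0

333.0


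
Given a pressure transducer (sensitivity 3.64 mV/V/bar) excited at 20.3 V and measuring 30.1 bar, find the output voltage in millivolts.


Output = sensitivity * Vex * P.
Vout = 3.64 * 20.3 * 30.1
Vout = 73.892 * 30.1
Vout = 2224.15 mV

2224.15 mV


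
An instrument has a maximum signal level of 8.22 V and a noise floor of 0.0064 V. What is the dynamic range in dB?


Dynamic range = 20 * log10(Vmax / Vnoise).
DR = 20 * log10(8.22 / 0.0064)
DR = 20 * log10(1284.38)
DR = 62.17 dB

62.17 dB


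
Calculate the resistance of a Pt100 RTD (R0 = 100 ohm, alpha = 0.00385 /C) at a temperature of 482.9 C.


The RTD equation: Rt = R0 * (1 + alpha * T).
Rt = 100 * (1 + 0.00385 * 482.9)
Rt = 100 * (1 + 1.859165)
Rt = 100 * 2.859165
Rt = 285.916 ohm

285.916 ohm


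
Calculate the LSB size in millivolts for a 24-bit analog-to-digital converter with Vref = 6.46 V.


The resolution (LSB) of an ADC is Vref / 2^n.
LSB = 6.46 / 2^24
LSB = 6.46 / 16777216
LSB = 3.9e-07 V = 0.00038505 mV

0.00038505 mV


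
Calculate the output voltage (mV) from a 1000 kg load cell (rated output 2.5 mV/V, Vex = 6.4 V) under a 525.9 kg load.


Vout = rated_output * Vex * (load / capacity).
Vout = 2.5 * 6.4 * (525.9 / 1000)
Vout = 2.5 * 6.4 * 0.5259
Vout = 8.414 mV

8.414 mV


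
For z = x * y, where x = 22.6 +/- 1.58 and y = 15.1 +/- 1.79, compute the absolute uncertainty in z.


For a product z = x*y, the relative uncertainty is:
uz/z = sqrt((ux/x)^2 + (uy/y)^2)
Relative uncertainties: ux/x = 1.58/22.6 = 0.069912
uy/y = 1.79/15.1 = 0.118543
z = 22.6 * 15.1 = 341.3
uz = 341.3 * sqrt(0.069912^2 + 0.118543^2) = 46.965

46.965


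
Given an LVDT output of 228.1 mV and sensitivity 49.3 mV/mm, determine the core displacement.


Displacement = Vout / sensitivity.
d = 228.1 / 49.3
d = 4.627 mm

4.627 mm


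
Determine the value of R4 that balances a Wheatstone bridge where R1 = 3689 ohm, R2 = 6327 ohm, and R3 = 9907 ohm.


At balance: R1*R4 = R2*R3, so R4 = R2*R3/R1.
R4 = 6327 * 9907 / 3689
R4 = 62681589 / 3689
R4 = 16991.49 ohm

16991.49 ohm


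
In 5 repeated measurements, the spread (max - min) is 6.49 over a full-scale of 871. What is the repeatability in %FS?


Repeatability = (spread / full scale) * 100%.
R = (6.49 / 871) * 100
R = 0.745 %FS

0.745 %FS


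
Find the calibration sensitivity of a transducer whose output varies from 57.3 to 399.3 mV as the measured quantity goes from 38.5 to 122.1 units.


Sensitivity = (y2 - y1) / (x2 - x1).
S = (399.3 - 57.3) / (122.1 - 38.5)
S = 342.0 / 83.6
S = 4.0909 mV/unit

4.0909 mV/unit


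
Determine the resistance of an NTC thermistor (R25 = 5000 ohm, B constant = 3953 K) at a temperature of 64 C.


NTC thermistor equation: Rt = R25 * exp(B * (1/T - 1/T25)).
T in Kelvin: 337.15 K, T25 = 298.15 K
1/T - 1/T25 = 1/337.15 - 1/298.15 = -0.00038798
B * (1/T - 1/T25) = 3953 * -0.00038798 = -1.5337
Rt = 5000 * exp(-1.5337) = 1078.7 ohm

1078.7 ohm


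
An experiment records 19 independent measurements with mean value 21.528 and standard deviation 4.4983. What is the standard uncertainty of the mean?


The standard uncertainty for Type A evaluation is u = s / sqrt(n).
u = 4.4983 / sqrt(19)
u = 4.4983 / 4.3589
u = 1.032

1.032


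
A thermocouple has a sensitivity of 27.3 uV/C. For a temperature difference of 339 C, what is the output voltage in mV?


The thermocouple output V = sensitivity * dT.
V = 27.3 uV/C * 339 C
V = 9254.7 uV
V = 9.255 mV

9.255 mV


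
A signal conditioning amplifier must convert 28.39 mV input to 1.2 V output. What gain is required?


Gain = Vout / Vin (converting to same units).
G = 1.2 V / 28.39 mV
G = 1200.0 mV / 28.39 mV
G = 42.27

42.27


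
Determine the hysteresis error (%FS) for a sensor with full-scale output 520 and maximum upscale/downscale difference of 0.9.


Hysteresis = (max difference / full scale) * 100%.
H = (0.9 / 520) * 100
H = 0.173 %FS

0.173 %FS


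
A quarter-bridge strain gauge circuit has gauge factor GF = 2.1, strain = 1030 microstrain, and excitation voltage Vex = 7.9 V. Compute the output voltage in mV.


Quarter bridge output: Vout = (GF * epsilon * Vex) / 4.
Vout = (2.1 * 1030e-6 * 7.9) / 4
Vout = 0.0170877 / 4 V
Vout = 0.00427193 V = 4.2719 mV

4.2719 mV


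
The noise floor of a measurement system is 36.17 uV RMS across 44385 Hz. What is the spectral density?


Noise spectral density = Vrms / sqrt(BW).
NSD = 36.17 / sqrt(44385)
NSD = 36.17 / 210.6775
NSD = 0.1717 uV/sqrt(Hz)

0.1717 uV/sqrt(Hz)


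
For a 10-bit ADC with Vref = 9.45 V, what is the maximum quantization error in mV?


The maximum quantization error is +/- LSB/2.
LSB = Vref / 2^n = 9.45 / 1024 = 0.00922852 V
Max error = LSB / 2 = 0.00922852 / 2 = 0.00461426 V
Max error = 4.6143 mV

4.6143 mV


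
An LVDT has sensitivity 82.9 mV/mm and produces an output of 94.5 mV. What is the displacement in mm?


Displacement = Vout / sensitivity.
d = 94.5 / 82.9
d = 1.14 mm

1.14 mm


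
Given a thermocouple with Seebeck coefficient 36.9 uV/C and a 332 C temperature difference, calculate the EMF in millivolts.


The thermocouple output V = sensitivity * dT.
V = 36.9 uV/C * 332 C
V = 12250.8 uV
V = 12.251 mV

12.251 mV


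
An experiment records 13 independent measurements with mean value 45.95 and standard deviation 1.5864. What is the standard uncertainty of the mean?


The standard uncertainty for Type A evaluation is u = s / sqrt(n).
u = 1.5864 / sqrt(13)
u = 1.5864 / 3.6056
u = 0.44

0.44


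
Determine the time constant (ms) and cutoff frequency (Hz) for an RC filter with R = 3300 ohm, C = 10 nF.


Time constant: tau = R * C.
tau = 3300 * 1.00e-08 = 3.3e-05 s
tau = 0.033 ms
Cutoff frequency: fc = 1 / (2*pi*R*C).
fc = 1 / (2*pi*3.3e-05) = 4822.88 Hz

tau = 0.033 ms, fc = 4822.88 Hz


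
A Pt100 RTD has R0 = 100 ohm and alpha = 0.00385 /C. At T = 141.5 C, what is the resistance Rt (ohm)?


The RTD equation: Rt = R0 * (1 + alpha * T).
Rt = 100 * (1 + 0.00385 * 141.5)
Rt = 100 * (1 + 0.544775)
Rt = 100 * 1.544775
Rt = 154.477 ohm

154.477 ohm


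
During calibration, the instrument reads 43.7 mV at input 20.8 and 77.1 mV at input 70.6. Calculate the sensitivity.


Sensitivity = (y2 - y1) / (x2 - x1).
S = (77.1 - 43.7) / (70.6 - 20.8)
S = 33.4 / 49.8
S = 0.6707 mV/unit

0.6707 mV/unit


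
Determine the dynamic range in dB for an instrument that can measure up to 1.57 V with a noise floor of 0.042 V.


Dynamic range = 20 * log10(Vmax / Vnoise).
DR = 20 * log10(1.57 / 0.042)
DR = 20 * log10(37.38)
DR = 31.45 dB

31.45 dB


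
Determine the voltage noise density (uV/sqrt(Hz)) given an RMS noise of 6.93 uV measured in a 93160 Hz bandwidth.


Noise spectral density = Vrms / sqrt(BW).
NSD = 6.93 / sqrt(93160)
NSD = 6.93 / 305.2212
NSD = 0.0227 uV/sqrt(Hz)

0.0227 uV/sqrt(Hz)


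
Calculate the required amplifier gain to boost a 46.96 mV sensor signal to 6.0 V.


Gain = Vout / Vin (converting to same units).
G = 6.0 V / 46.96 mV
G = 6000.0 mV / 46.96 mV
G = 127.77

127.77


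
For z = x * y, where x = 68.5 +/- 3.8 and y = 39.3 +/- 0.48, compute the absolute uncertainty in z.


For a product z = x*y, the relative uncertainty is:
uz/z = sqrt((ux/x)^2 + (uy/y)^2)
Relative uncertainties: ux/x = 3.8/68.5 = 0.055474
uy/y = 0.48/39.3 = 0.012214
z = 68.5 * 39.3 = 2692.0
uz = 2692.0 * sqrt(0.055474^2 + 0.012214^2) = 152.917

152.917


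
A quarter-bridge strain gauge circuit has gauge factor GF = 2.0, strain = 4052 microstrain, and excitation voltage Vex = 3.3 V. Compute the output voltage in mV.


Quarter bridge output: Vout = (GF * epsilon * Vex) / 4.
Vout = (2.0 * 4052e-6 * 3.3) / 4
Vout = 0.0267432 / 4 V
Vout = 0.0066858 V = 6.6858 mV

6.6858 mV


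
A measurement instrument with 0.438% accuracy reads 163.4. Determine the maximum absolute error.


Absolute error = (accuracy% / 100) * reading.
Error = (0.438 / 100) * 163.4
Error = 0.00438 * 163.4
Error = 0.7157

0.7157


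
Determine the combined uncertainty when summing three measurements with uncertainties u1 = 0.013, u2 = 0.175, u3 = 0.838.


For a sum of independent quantities, uc = sqrt(u1^2 + u2^2 + u3^2).
uc = sqrt(0.013^2 + 0.175^2 + 0.838^2)
uc = sqrt(0.000169 + 0.030625 + 0.702244)
uc = 0.8562

0.8562


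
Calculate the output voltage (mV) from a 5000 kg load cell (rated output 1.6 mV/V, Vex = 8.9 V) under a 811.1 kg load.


Vout = rated_output * Vex * (load / capacity).
Vout = 1.6 * 8.9 * (811.1 / 5000)
Vout = 1.6 * 8.9 * 0.16222
Vout = 2.31 mV

2.31 mV


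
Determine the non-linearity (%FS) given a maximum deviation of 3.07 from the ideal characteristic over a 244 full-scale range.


Linearity error = (max deviation / full scale) * 100%.
Linearity = (3.07 / 244) * 100
Linearity = 1.258 %FS

1.258 %FS


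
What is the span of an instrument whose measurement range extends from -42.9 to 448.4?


Span = upper range - lower range.
Span = 448.4 - (-42.9)
Span = 491.3

491.3


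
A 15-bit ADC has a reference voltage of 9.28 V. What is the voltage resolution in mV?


The resolution (LSB) of an ADC is Vref / 2^n.
LSB = 9.28 / 2^15
LSB = 9.28 / 32768
LSB = 0.0002832 V = 0.28320312 mV

0.28320312 mV


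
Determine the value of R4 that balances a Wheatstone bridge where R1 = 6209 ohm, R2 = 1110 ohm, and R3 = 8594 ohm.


At balance: R1*R4 = R2*R3, so R4 = R2*R3/R1.
R4 = 1110 * 8594 / 6209
R4 = 9539340 / 6209
R4 = 1536.37 ohm

1536.37 ohm


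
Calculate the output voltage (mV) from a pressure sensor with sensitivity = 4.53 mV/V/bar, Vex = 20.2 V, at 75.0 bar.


Output = sensitivity * Vex * P.
Vout = 4.53 * 20.2 * 75.0
Vout = 91.506 * 75.0
Vout = 6862.95 mV

6862.95 mV


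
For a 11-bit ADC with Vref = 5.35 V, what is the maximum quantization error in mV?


The maximum quantization error is +/- LSB/2.
LSB = Vref / 2^n = 5.35 / 2048 = 0.0026123 V
Max error = LSB / 2 = 0.0026123 / 2 = 0.00130615 V
Max error = 1.3062 mV

1.3062 mV


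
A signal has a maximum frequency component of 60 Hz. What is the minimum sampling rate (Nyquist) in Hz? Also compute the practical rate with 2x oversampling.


By Nyquist theorem, fs_min = 2 * fmax.
fs_min = 2 * 60 = 120 Hz
Practical rate = 2 * fs_min = 2 * 120 = 240 Hz

fs_min = 120 Hz, fs_practical = 240 Hz


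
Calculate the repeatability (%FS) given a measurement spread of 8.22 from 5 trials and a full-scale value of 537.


Repeatability = (spread / full scale) * 100%.
R = (8.22 / 537) * 100
R = 1.531 %FS

1.531 %FS


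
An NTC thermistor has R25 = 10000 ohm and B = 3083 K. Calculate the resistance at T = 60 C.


NTC thermistor equation: Rt = R25 * exp(B * (1/T - 1/T25)).
T in Kelvin: 333.15 K, T25 = 298.15 K
1/T - 1/T25 = 1/333.15 - 1/298.15 = -0.00035237
B * (1/T - 1/T25) = 3083 * -0.00035237 = -1.0863
Rt = 10000 * exp(-1.0863) = 3374.5 ohm

3374.5 ohm


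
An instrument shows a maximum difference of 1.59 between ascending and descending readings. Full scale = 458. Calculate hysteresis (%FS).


Hysteresis = (max difference / full scale) * 100%.
H = (1.59 / 458) * 100
H = 0.347 %FS

0.347 %FS


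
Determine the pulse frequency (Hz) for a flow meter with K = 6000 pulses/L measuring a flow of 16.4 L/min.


Frequency = K * Q / 60 (converting L/min to L/s).
f = 6000 * 16.4 / 60
f = 98400.0 / 60
f = 1640.0 Hz

1640.0 Hz


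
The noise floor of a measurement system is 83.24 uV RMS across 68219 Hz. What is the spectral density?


Noise spectral density = Vrms / sqrt(BW).
NSD = 83.24 / sqrt(68219)
NSD = 83.24 / 261.1877
NSD = 0.3187 uV/sqrt(Hz)

0.3187 uV/sqrt(Hz)


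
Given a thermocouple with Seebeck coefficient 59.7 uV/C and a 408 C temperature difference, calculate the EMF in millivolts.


The thermocouple output V = sensitivity * dT.
V = 59.7 uV/C * 408 C
V = 24357.6 uV
V = 24.358 mV

24.358 mV


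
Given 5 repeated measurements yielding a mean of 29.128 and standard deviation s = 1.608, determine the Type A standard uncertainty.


The standard uncertainty for Type A evaluation is u = s / sqrt(n).
u = 1.608 / sqrt(5)
u = 1.608 / 2.2361
u = 0.7191

0.7191


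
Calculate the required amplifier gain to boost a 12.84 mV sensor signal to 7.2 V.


Gain = Vout / Vin (converting to same units).
G = 7.2 V / 12.84 mV
G = 7200.0 mV / 12.84 mV
G = 560.75

560.75


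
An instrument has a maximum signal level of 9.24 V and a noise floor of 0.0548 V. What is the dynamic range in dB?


Dynamic range = 20 * log10(Vmax / Vnoise).
DR = 20 * log10(9.24 / 0.0548)
DR = 20 * log10(168.61)
DR = 44.54 dB

44.54 dB


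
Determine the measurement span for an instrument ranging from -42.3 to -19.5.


Span = upper range - lower range.
Span = -19.5 - (-42.3)
Span = 22.8

22.8


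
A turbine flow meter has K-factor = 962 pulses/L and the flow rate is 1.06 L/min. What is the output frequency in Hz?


Frequency = K * Q / 60 (converting L/min to L/s).
f = 962 * 1.06 / 60
f = 1019.72 / 60
f = 17.0 Hz

17.0 Hz


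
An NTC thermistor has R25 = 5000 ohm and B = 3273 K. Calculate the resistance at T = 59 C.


NTC thermistor equation: Rt = R25 * exp(B * (1/T - 1/T25)).
T in Kelvin: 332.15 K, T25 = 298.15 K
1/T - 1/T25 = 1/332.15 - 1/298.15 = -0.00034333
B * (1/T - 1/T25) = 3273 * -0.00034333 = -1.1237
Rt = 5000 * exp(-1.1237) = 1625.4 ohm

1625.4 ohm


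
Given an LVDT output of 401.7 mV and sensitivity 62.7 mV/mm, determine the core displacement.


Displacement = Vout / sensitivity.
d = 401.7 / 62.7
d = 6.407 mm

6.407 mm


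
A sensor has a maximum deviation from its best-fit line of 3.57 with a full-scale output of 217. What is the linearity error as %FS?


Linearity error = (max deviation / full scale) * 100%.
Linearity = (3.57 / 217) * 100
Linearity = 1.645 %FS

1.645 %FS


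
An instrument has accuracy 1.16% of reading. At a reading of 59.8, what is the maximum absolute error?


Absolute error = (accuracy% / 100) * reading.
Error = (1.16 / 100) * 59.8
Error = 0.0116 * 59.8
Error = 0.6937

0.6937


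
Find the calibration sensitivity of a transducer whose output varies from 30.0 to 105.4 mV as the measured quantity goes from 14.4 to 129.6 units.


Sensitivity = (y2 - y1) / (x2 - x1).
S = (105.4 - 30.0) / (129.6 - 14.4)
S = 75.4 / 115.2
S = 0.6545 mV/unit

0.6545 mV/unit
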